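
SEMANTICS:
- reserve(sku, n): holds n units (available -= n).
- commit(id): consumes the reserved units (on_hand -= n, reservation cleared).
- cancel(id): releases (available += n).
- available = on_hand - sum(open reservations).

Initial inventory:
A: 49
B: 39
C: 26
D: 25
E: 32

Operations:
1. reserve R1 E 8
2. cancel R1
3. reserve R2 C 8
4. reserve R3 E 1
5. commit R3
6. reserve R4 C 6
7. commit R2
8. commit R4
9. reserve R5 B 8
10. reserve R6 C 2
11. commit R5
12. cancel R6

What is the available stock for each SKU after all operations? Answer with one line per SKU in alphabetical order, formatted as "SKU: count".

Answer: A: 49
B: 31
C: 12
D: 25
E: 31

Derivation:
Step 1: reserve R1 E 8 -> on_hand[A=49 B=39 C=26 D=25 E=32] avail[A=49 B=39 C=26 D=25 E=24] open={R1}
Step 2: cancel R1 -> on_hand[A=49 B=39 C=26 D=25 E=32] avail[A=49 B=39 C=26 D=25 E=32] open={}
Step 3: reserve R2 C 8 -> on_hand[A=49 B=39 C=26 D=25 E=32] avail[A=49 B=39 C=18 D=25 E=32] open={R2}
Step 4: reserve R3 E 1 -> on_hand[A=49 B=39 C=26 D=25 E=32] avail[A=49 B=39 C=18 D=25 E=31] open={R2,R3}
Step 5: commit R3 -> on_hand[A=49 B=39 C=26 D=25 E=31] avail[A=49 B=39 C=18 D=25 E=31] open={R2}
Step 6: reserve R4 C 6 -> on_hand[A=49 B=39 C=26 D=25 E=31] avail[A=49 B=39 C=12 D=25 E=31] open={R2,R4}
Step 7: commit R2 -> on_hand[A=49 B=39 C=18 D=25 E=31] avail[A=49 B=39 C=12 D=25 E=31] open={R4}
Step 8: commit R4 -> on_hand[A=49 B=39 C=12 D=25 E=31] avail[A=49 B=39 C=12 D=25 E=31] open={}
Step 9: reserve R5 B 8 -> on_hand[A=49 B=39 C=12 D=25 E=31] avail[A=49 B=31 C=12 D=25 E=31] open={R5}
Step 10: reserve R6 C 2 -> on_hand[A=49 B=39 C=12 D=25 E=31] avail[A=49 B=31 C=10 D=25 E=31] open={R5,R6}
Step 11: commit R5 -> on_hand[A=49 B=31 C=12 D=25 E=31] avail[A=49 B=31 C=10 D=25 E=31] open={R6}
Step 12: cancel R6 -> on_hand[A=49 B=31 C=12 D=25 E=31] avail[A=49 B=31 C=12 D=25 E=31] open={}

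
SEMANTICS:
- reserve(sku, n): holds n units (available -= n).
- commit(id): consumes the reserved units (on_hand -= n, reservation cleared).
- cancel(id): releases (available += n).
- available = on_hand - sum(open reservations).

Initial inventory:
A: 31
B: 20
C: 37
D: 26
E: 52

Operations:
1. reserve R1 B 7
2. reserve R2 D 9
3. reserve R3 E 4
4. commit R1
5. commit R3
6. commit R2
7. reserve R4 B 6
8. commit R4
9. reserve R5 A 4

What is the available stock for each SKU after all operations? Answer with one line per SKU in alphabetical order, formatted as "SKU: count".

Step 1: reserve R1 B 7 -> on_hand[A=31 B=20 C=37 D=26 E=52] avail[A=31 B=13 C=37 D=26 E=52] open={R1}
Step 2: reserve R2 D 9 -> on_hand[A=31 B=20 C=37 D=26 E=52] avail[A=31 B=13 C=37 D=17 E=52] open={R1,R2}
Step 3: reserve R3 E 4 -> on_hand[A=31 B=20 C=37 D=26 E=52] avail[A=31 B=13 C=37 D=17 E=48] open={R1,R2,R3}
Step 4: commit R1 -> on_hand[A=31 B=13 C=37 D=26 E=52] avail[A=31 B=13 C=37 D=17 E=48] open={R2,R3}
Step 5: commit R3 -> on_hand[A=31 B=13 C=37 D=26 E=48] avail[A=31 B=13 C=37 D=17 E=48] open={R2}
Step 6: commit R2 -> on_hand[A=31 B=13 C=37 D=17 E=48] avail[A=31 B=13 C=37 D=17 E=48] open={}
Step 7: reserve R4 B 6 -> on_hand[A=31 B=13 C=37 D=17 E=48] avail[A=31 B=7 C=37 D=17 E=48] open={R4}
Step 8: commit R4 -> on_hand[A=31 B=7 C=37 D=17 E=48] avail[A=31 B=7 C=37 D=17 E=48] open={}
Step 9: reserve R5 A 4 -> on_hand[A=31 B=7 C=37 D=17 E=48] avail[A=27 B=7 C=37 D=17 E=48] open={R5}

Answer: A: 27
B: 7
C: 37
D: 17
E: 48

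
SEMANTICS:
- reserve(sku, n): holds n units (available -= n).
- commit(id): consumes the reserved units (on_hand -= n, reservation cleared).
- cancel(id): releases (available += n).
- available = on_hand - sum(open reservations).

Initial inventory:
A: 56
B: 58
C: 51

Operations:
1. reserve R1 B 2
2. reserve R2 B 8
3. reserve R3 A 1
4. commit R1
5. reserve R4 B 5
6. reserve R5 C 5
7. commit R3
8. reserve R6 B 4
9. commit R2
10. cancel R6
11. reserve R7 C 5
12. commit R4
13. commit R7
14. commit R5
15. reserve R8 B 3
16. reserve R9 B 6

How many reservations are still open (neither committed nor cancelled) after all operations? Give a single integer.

Answer: 2

Derivation:
Step 1: reserve R1 B 2 -> on_hand[A=56 B=58 C=51] avail[A=56 B=56 C=51] open={R1}
Step 2: reserve R2 B 8 -> on_hand[A=56 B=58 C=51] avail[A=56 B=48 C=51] open={R1,R2}
Step 3: reserve R3 A 1 -> on_hand[A=56 B=58 C=51] avail[A=55 B=48 C=51] open={R1,R2,R3}
Step 4: commit R1 -> on_hand[A=56 B=56 C=51] avail[A=55 B=48 C=51] open={R2,R3}
Step 5: reserve R4 B 5 -> on_hand[A=56 B=56 C=51] avail[A=55 B=43 C=51] open={R2,R3,R4}
Step 6: reserve R5 C 5 -> on_hand[A=56 B=56 C=51] avail[A=55 B=43 C=46] open={R2,R3,R4,R5}
Step 7: commit R3 -> on_hand[A=55 B=56 C=51] avail[A=55 B=43 C=46] open={R2,R4,R5}
Step 8: reserve R6 B 4 -> on_hand[A=55 B=56 C=51] avail[A=55 B=39 C=46] open={R2,R4,R5,R6}
Step 9: commit R2 -> on_hand[A=55 B=48 C=51] avail[A=55 B=39 C=46] open={R4,R5,R6}
Step 10: cancel R6 -> on_hand[A=55 B=48 C=51] avail[A=55 B=43 C=46] open={R4,R5}
Step 11: reserve R7 C 5 -> on_hand[A=55 B=48 C=51] avail[A=55 B=43 C=41] open={R4,R5,R7}
Step 12: commit R4 -> on_hand[A=55 B=43 C=51] avail[A=55 B=43 C=41] open={R5,R7}
Step 13: commit R7 -> on_hand[A=55 B=43 C=46] avail[A=55 B=43 C=41] open={R5}
Step 14: commit R5 -> on_hand[A=55 B=43 C=41] avail[A=55 B=43 C=41] open={}
Step 15: reserve R8 B 3 -> on_hand[A=55 B=43 C=41] avail[A=55 B=40 C=41] open={R8}
Step 16: reserve R9 B 6 -> on_hand[A=55 B=43 C=41] avail[A=55 B=34 C=41] open={R8,R9}
Open reservations: ['R8', 'R9'] -> 2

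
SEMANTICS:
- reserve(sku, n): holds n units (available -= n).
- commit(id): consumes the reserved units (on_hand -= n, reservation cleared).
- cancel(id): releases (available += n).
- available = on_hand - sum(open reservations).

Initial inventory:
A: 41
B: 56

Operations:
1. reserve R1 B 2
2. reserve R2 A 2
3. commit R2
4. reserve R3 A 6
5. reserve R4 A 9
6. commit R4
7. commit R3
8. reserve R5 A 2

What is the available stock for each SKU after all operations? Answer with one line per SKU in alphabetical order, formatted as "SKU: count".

Step 1: reserve R1 B 2 -> on_hand[A=41 B=56] avail[A=41 B=54] open={R1}
Step 2: reserve R2 A 2 -> on_hand[A=41 B=56] avail[A=39 B=54] open={R1,R2}
Step 3: commit R2 -> on_hand[A=39 B=56] avail[A=39 B=54] open={R1}
Step 4: reserve R3 A 6 -> on_hand[A=39 B=56] avail[A=33 B=54] open={R1,R3}
Step 5: reserve R4 A 9 -> on_hand[A=39 B=56] avail[A=24 B=54] open={R1,R3,R4}
Step 6: commit R4 -> on_hand[A=30 B=56] avail[A=24 B=54] open={R1,R3}
Step 7: commit R3 -> on_hand[A=24 B=56] avail[A=24 B=54] open={R1}
Step 8: reserve R5 A 2 -> on_hand[A=24 B=56] avail[A=22 B=54] open={R1,R5}

Answer: A: 22
B: 54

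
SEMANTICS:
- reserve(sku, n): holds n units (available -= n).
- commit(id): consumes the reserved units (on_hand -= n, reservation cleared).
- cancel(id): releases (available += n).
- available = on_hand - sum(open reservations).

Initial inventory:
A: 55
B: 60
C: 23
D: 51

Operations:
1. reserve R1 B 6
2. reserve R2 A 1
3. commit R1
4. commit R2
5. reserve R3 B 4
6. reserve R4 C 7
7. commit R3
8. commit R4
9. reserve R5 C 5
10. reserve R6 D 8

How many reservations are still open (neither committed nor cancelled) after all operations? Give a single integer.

Step 1: reserve R1 B 6 -> on_hand[A=55 B=60 C=23 D=51] avail[A=55 B=54 C=23 D=51] open={R1}
Step 2: reserve R2 A 1 -> on_hand[A=55 B=60 C=23 D=51] avail[A=54 B=54 C=23 D=51] open={R1,R2}
Step 3: commit R1 -> on_hand[A=55 B=54 C=23 D=51] avail[A=54 B=54 C=23 D=51] open={R2}
Step 4: commit R2 -> on_hand[A=54 B=54 C=23 D=51] avail[A=54 B=54 C=23 D=51] open={}
Step 5: reserve R3 B 4 -> on_hand[A=54 B=54 C=23 D=51] avail[A=54 B=50 C=23 D=51] open={R3}
Step 6: reserve R4 C 7 -> on_hand[A=54 B=54 C=23 D=51] avail[A=54 B=50 C=16 D=51] open={R3,R4}
Step 7: commit R3 -> on_hand[A=54 B=50 C=23 D=51] avail[A=54 B=50 C=16 D=51] open={R4}
Step 8: commit R4 -> on_hand[A=54 B=50 C=16 D=51] avail[A=54 B=50 C=16 D=51] open={}
Step 9: reserve R5 C 5 -> on_hand[A=54 B=50 C=16 D=51] avail[A=54 B=50 C=11 D=51] open={R5}
Step 10: reserve R6 D 8 -> on_hand[A=54 B=50 C=16 D=51] avail[A=54 B=50 C=11 D=43] open={R5,R6}
Open reservations: ['R5', 'R6'] -> 2

Answer: 2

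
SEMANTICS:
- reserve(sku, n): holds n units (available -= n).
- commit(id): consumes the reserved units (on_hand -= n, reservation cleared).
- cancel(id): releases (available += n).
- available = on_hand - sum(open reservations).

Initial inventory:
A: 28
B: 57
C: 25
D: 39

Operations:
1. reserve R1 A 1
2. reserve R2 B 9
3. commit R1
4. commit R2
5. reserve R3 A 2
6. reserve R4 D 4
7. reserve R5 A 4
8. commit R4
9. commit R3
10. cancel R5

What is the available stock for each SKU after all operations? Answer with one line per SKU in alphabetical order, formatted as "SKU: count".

Answer: A: 25
B: 48
C: 25
D: 35

Derivation:
Step 1: reserve R1 A 1 -> on_hand[A=28 B=57 C=25 D=39] avail[A=27 B=57 C=25 D=39] open={R1}
Step 2: reserve R2 B 9 -> on_hand[A=28 B=57 C=25 D=39] avail[A=27 B=48 C=25 D=39] open={R1,R2}
Step 3: commit R1 -> on_hand[A=27 B=57 C=25 D=39] avail[A=27 B=48 C=25 D=39] open={R2}
Step 4: commit R2 -> on_hand[A=27 B=48 C=25 D=39] avail[A=27 B=48 C=25 D=39] open={}
Step 5: reserve R3 A 2 -> on_hand[A=27 B=48 C=25 D=39] avail[A=25 B=48 C=25 D=39] open={R3}
Step 6: reserve R4 D 4 -> on_hand[A=27 B=48 C=25 D=39] avail[A=25 B=48 C=25 D=35] open={R3,R4}
Step 7: reserve R5 A 4 -> on_hand[A=27 B=48 C=25 D=39] avail[A=21 B=48 C=25 D=35] open={R3,R4,R5}
Step 8: commit R4 -> on_hand[A=27 B=48 C=25 D=35] avail[A=21 B=48 C=25 D=35] open={R3,R5}
Step 9: commit R3 -> on_hand[A=25 B=48 C=25 D=35] avail[A=21 B=48 C=25 D=35] open={R5}
Step 10: cancel R5 -> on_hand[A=25 B=48 C=25 D=35] avail[A=25 B=48 C=25 D=35] open={}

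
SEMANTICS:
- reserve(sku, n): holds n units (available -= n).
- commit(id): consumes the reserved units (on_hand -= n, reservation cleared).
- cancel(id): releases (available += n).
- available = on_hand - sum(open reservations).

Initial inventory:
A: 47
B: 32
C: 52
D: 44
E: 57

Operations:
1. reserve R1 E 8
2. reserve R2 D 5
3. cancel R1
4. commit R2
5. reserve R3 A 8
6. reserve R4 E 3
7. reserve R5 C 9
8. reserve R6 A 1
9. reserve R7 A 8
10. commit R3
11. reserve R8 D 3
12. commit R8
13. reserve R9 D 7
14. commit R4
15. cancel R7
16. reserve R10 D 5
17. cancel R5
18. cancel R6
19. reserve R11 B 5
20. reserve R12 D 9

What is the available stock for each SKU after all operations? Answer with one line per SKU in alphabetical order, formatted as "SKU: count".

Step 1: reserve R1 E 8 -> on_hand[A=47 B=32 C=52 D=44 E=57] avail[A=47 B=32 C=52 D=44 E=49] open={R1}
Step 2: reserve R2 D 5 -> on_hand[A=47 B=32 C=52 D=44 E=57] avail[A=47 B=32 C=52 D=39 E=49] open={R1,R2}
Step 3: cancel R1 -> on_hand[A=47 B=32 C=52 D=44 E=57] avail[A=47 B=32 C=52 D=39 E=57] open={R2}
Step 4: commit R2 -> on_hand[A=47 B=32 C=52 D=39 E=57] avail[A=47 B=32 C=52 D=39 E=57] open={}
Step 5: reserve R3 A 8 -> on_hand[A=47 B=32 C=52 D=39 E=57] avail[A=39 B=32 C=52 D=39 E=57] open={R3}
Step 6: reserve R4 E 3 -> on_hand[A=47 B=32 C=52 D=39 E=57] avail[A=39 B=32 C=52 D=39 E=54] open={R3,R4}
Step 7: reserve R5 C 9 -> on_hand[A=47 B=32 C=52 D=39 E=57] avail[A=39 B=32 C=43 D=39 E=54] open={R3,R4,R5}
Step 8: reserve R6 A 1 -> on_hand[A=47 B=32 C=52 D=39 E=57] avail[A=38 B=32 C=43 D=39 E=54] open={R3,R4,R5,R6}
Step 9: reserve R7 A 8 -> on_hand[A=47 B=32 C=52 D=39 E=57] avail[A=30 B=32 C=43 D=39 E=54] open={R3,R4,R5,R6,R7}
Step 10: commit R3 -> on_hand[A=39 B=32 C=52 D=39 E=57] avail[A=30 B=32 C=43 D=39 E=54] open={R4,R5,R6,R7}
Step 11: reserve R8 D 3 -> on_hand[A=39 B=32 C=52 D=39 E=57] avail[A=30 B=32 C=43 D=36 E=54] open={R4,R5,R6,R7,R8}
Step 12: commit R8 -> on_hand[A=39 B=32 C=52 D=36 E=57] avail[A=30 B=32 C=43 D=36 E=54] open={R4,R5,R6,R7}
Step 13: reserve R9 D 7 -> on_hand[A=39 B=32 C=52 D=36 E=57] avail[A=30 B=32 C=43 D=29 E=54] open={R4,R5,R6,R7,R9}
Step 14: commit R4 -> on_hand[A=39 B=32 C=52 D=36 E=54] avail[A=30 B=32 C=43 D=29 E=54] open={R5,R6,R7,R9}
Step 15: cancel R7 -> on_hand[A=39 B=32 C=52 D=36 E=54] avail[A=38 B=32 C=43 D=29 E=54] open={R5,R6,R9}
Step 16: reserve R10 D 5 -> on_hand[A=39 B=32 C=52 D=36 E=54] avail[A=38 B=32 C=43 D=24 E=54] open={R10,R5,R6,R9}
Step 17: cancel R5 -> on_hand[A=39 B=32 C=52 D=36 E=54] avail[A=38 B=32 C=52 D=24 E=54] open={R10,R6,R9}
Step 18: cancel R6 -> on_hand[A=39 B=32 C=52 D=36 E=54] avail[A=39 B=32 C=52 D=24 E=54] open={R10,R9}
Step 19: reserve R11 B 5 -> on_hand[A=39 B=32 C=52 D=36 E=54] avail[A=39 B=27 C=52 D=24 E=54] open={R10,R11,R9}
Step 20: reserve R12 D 9 -> on_hand[A=39 B=32 C=52 D=36 E=54] avail[A=39 B=27 C=52 D=15 E=54] open={R10,R11,R12,R9}

Answer: A: 39
B: 27
C: 52
D: 15
E: 54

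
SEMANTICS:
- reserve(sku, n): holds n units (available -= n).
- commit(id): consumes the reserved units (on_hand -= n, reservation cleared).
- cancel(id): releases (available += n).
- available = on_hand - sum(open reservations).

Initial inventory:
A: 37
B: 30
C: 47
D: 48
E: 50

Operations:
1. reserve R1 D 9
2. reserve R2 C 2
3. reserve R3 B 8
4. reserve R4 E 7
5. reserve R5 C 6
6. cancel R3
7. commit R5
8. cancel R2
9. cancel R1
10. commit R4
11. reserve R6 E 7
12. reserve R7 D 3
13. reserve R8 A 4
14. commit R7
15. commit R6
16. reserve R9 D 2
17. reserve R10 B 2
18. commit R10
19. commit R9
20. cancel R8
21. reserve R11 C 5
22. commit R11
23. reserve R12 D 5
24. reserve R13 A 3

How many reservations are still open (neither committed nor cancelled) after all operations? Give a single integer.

Step 1: reserve R1 D 9 -> on_hand[A=37 B=30 C=47 D=48 E=50] avail[A=37 B=30 C=47 D=39 E=50] open={R1}
Step 2: reserve R2 C 2 -> on_hand[A=37 B=30 C=47 D=48 E=50] avail[A=37 B=30 C=45 D=39 E=50] open={R1,R2}
Step 3: reserve R3 B 8 -> on_hand[A=37 B=30 C=47 D=48 E=50] avail[A=37 B=22 C=45 D=39 E=50] open={R1,R2,R3}
Step 4: reserve R4 E 7 -> on_hand[A=37 B=30 C=47 D=48 E=50] avail[A=37 B=22 C=45 D=39 E=43] open={R1,R2,R3,R4}
Step 5: reserve R5 C 6 -> on_hand[A=37 B=30 C=47 D=48 E=50] avail[A=37 B=22 C=39 D=39 E=43] open={R1,R2,R3,R4,R5}
Step 6: cancel R3 -> on_hand[A=37 B=30 C=47 D=48 E=50] avail[A=37 B=30 C=39 D=39 E=43] open={R1,R2,R4,R5}
Step 7: commit R5 -> on_hand[A=37 B=30 C=41 D=48 E=50] avail[A=37 B=30 C=39 D=39 E=43] open={R1,R2,R4}
Step 8: cancel R2 -> on_hand[A=37 B=30 C=41 D=48 E=50] avail[A=37 B=30 C=41 D=39 E=43] open={R1,R4}
Step 9: cancel R1 -> on_hand[A=37 B=30 C=41 D=48 E=50] avail[A=37 B=30 C=41 D=48 E=43] open={R4}
Step 10: commit R4 -> on_hand[A=37 B=30 C=41 D=48 E=43] avail[A=37 B=30 C=41 D=48 E=43] open={}
Step 11: reserve R6 E 7 -> on_hand[A=37 B=30 C=41 D=48 E=43] avail[A=37 B=30 C=41 D=48 E=36] open={R6}
Step 12: reserve R7 D 3 -> on_hand[A=37 B=30 C=41 D=48 E=43] avail[A=37 B=30 C=41 D=45 E=36] open={R6,R7}
Step 13: reserve R8 A 4 -> on_hand[A=37 B=30 C=41 D=48 E=43] avail[A=33 B=30 C=41 D=45 E=36] open={R6,R7,R8}
Step 14: commit R7 -> on_hand[A=37 B=30 C=41 D=45 E=43] avail[A=33 B=30 C=41 D=45 E=36] open={R6,R8}
Step 15: commit R6 -> on_hand[A=37 B=30 C=41 D=45 E=36] avail[A=33 B=30 C=41 D=45 E=36] open={R8}
Step 16: reserve R9 D 2 -> on_hand[A=37 B=30 C=41 D=45 E=36] avail[A=33 B=30 C=41 D=43 E=36] open={R8,R9}
Step 17: reserve R10 B 2 -> on_hand[A=37 B=30 C=41 D=45 E=36] avail[A=33 B=28 C=41 D=43 E=36] open={R10,R8,R9}
Step 18: commit R10 -> on_hand[A=37 B=28 C=41 D=45 E=36] avail[A=33 B=28 C=41 D=43 E=36] open={R8,R9}
Step 19: commit R9 -> on_hand[A=37 B=28 C=41 D=43 E=36] avail[A=33 B=28 C=41 D=43 E=36] open={R8}
Step 20: cancel R8 -> on_hand[A=37 B=28 C=41 D=43 E=36] avail[A=37 B=28 C=41 D=43 E=36] open={}
Step 21: reserve R11 C 5 -> on_hand[A=37 B=28 C=41 D=43 E=36] avail[A=37 B=28 C=36 D=43 E=36] open={R11}
Step 22: commit R11 -> on_hand[A=37 B=28 C=36 D=43 E=36] avail[A=37 B=28 C=36 D=43 E=36] open={}
Step 23: reserve R12 D 5 -> on_hand[A=37 B=28 C=36 D=43 E=36] avail[A=37 B=28 C=36 D=38 E=36] open={R12}
Step 24: reserve R13 A 3 -> on_hand[A=37 B=28 C=36 D=43 E=36] avail[A=34 B=28 C=36 D=38 E=36] open={R12,R13}
Open reservations: ['R12', 'R13'] -> 2

Answer: 2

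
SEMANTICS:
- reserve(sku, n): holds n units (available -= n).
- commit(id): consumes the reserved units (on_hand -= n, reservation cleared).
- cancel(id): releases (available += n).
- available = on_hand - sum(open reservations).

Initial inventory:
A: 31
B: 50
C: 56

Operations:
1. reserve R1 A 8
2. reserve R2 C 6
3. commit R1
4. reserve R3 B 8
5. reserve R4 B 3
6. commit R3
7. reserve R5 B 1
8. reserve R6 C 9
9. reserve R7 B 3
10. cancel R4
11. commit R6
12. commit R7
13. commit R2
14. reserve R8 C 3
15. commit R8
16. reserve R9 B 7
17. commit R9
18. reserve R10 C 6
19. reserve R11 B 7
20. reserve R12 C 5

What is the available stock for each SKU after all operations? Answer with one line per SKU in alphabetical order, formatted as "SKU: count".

Answer: A: 23
B: 24
C: 27

Derivation:
Step 1: reserve R1 A 8 -> on_hand[A=31 B=50 C=56] avail[A=23 B=50 C=56] open={R1}
Step 2: reserve R2 C 6 -> on_hand[A=31 B=50 C=56] avail[A=23 B=50 C=50] open={R1,R2}
Step 3: commit R1 -> on_hand[A=23 B=50 C=56] avail[A=23 B=50 C=50] open={R2}
Step 4: reserve R3 B 8 -> on_hand[A=23 B=50 C=56] avail[A=23 B=42 C=50] open={R2,R3}
Step 5: reserve R4 B 3 -> on_hand[A=23 B=50 C=56] avail[A=23 B=39 C=50] open={R2,R3,R4}
Step 6: commit R3 -> on_hand[A=23 B=42 C=56] avail[A=23 B=39 C=50] open={R2,R4}
Step 7: reserve R5 B 1 -> on_hand[A=23 B=42 C=56] avail[A=23 B=38 C=50] open={R2,R4,R5}
Step 8: reserve R6 C 9 -> on_hand[A=23 B=42 C=56] avail[A=23 B=38 C=41] open={R2,R4,R5,R6}
Step 9: reserve R7 B 3 -> on_hand[A=23 B=42 C=56] avail[A=23 B=35 C=41] open={R2,R4,R5,R6,R7}
Step 10: cancel R4 -> on_hand[A=23 B=42 C=56] avail[A=23 B=38 C=41] open={R2,R5,R6,R7}
Step 11: commit R6 -> on_hand[A=23 B=42 C=47] avail[A=23 B=38 C=41] open={R2,R5,R7}
Step 12: commit R7 -> on_hand[A=23 B=39 C=47] avail[A=23 B=38 C=41] open={R2,R5}
Step 13: commit R2 -> on_hand[A=23 B=39 C=41] avail[A=23 B=38 C=41] open={R5}
Step 14: reserve R8 C 3 -> on_hand[A=23 B=39 C=41] avail[A=23 B=38 C=38] open={R5,R8}
Step 15: commit R8 -> on_hand[A=23 B=39 C=38] avail[A=23 B=38 C=38] open={R5}
Step 16: reserve R9 B 7 -> on_hand[A=23 B=39 C=38] avail[A=23 B=31 C=38] open={R5,R9}
Step 17: commit R9 -> on_hand[A=23 B=32 C=38] avail[A=23 B=31 C=38] open={R5}
Step 18: reserve R10 C 6 -> on_hand[A=23 B=32 C=38] avail[A=23 B=31 C=32] open={R10,R5}
Step 19: reserve R11 B 7 -> on_hand[A=23 B=32 C=38] avail[A=23 B=24 C=32] open={R10,R11,R5}
Step 20: reserve R12 C 5 -> on_hand[A=23 B=32 C=38] avail[A=23 B=24 C=27] open={R10,R11,R12,R5}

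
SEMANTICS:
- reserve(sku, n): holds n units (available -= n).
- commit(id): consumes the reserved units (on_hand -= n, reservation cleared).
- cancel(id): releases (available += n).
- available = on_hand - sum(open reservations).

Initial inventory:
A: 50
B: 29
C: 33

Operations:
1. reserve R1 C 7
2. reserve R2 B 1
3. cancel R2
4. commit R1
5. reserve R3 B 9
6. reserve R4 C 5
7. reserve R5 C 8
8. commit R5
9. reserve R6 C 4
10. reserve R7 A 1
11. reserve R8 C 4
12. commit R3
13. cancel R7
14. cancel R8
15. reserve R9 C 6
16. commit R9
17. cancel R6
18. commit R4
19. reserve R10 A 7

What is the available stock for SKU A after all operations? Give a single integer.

Step 1: reserve R1 C 7 -> on_hand[A=50 B=29 C=33] avail[A=50 B=29 C=26] open={R1}
Step 2: reserve R2 B 1 -> on_hand[A=50 B=29 C=33] avail[A=50 B=28 C=26] open={R1,R2}
Step 3: cancel R2 -> on_hand[A=50 B=29 C=33] avail[A=50 B=29 C=26] open={R1}
Step 4: commit R1 -> on_hand[A=50 B=29 C=26] avail[A=50 B=29 C=26] open={}
Step 5: reserve R3 B 9 -> on_hand[A=50 B=29 C=26] avail[A=50 B=20 C=26] open={R3}
Step 6: reserve R4 C 5 -> on_hand[A=50 B=29 C=26] avail[A=50 B=20 C=21] open={R3,R4}
Step 7: reserve R5 C 8 -> on_hand[A=50 B=29 C=26] avail[A=50 B=20 C=13] open={R3,R4,R5}
Step 8: commit R5 -> on_hand[A=50 B=29 C=18] avail[A=50 B=20 C=13] open={R3,R4}
Step 9: reserve R6 C 4 -> on_hand[A=50 B=29 C=18] avail[A=50 B=20 C=9] open={R3,R4,R6}
Step 10: reserve R7 A 1 -> on_hand[A=50 B=29 C=18] avail[A=49 B=20 C=9] open={R3,R4,R6,R7}
Step 11: reserve R8 C 4 -> on_hand[A=50 B=29 C=18] avail[A=49 B=20 C=5] open={R3,R4,R6,R7,R8}
Step 12: commit R3 -> on_hand[A=50 B=20 C=18] avail[A=49 B=20 C=5] open={R4,R6,R7,R8}
Step 13: cancel R7 -> on_hand[A=50 B=20 C=18] avail[A=50 B=20 C=5] open={R4,R6,R8}
Step 14: cancel R8 -> on_hand[A=50 B=20 C=18] avail[A=50 B=20 C=9] open={R4,R6}
Step 15: reserve R9 C 6 -> on_hand[A=50 B=20 C=18] avail[A=50 B=20 C=3] open={R4,R6,R9}
Step 16: commit R9 -> on_hand[A=50 B=20 C=12] avail[A=50 B=20 C=3] open={R4,R6}
Step 17: cancel R6 -> on_hand[A=50 B=20 C=12] avail[A=50 B=20 C=7] open={R4}
Step 18: commit R4 -> on_hand[A=50 B=20 C=7] avail[A=50 B=20 C=7] open={}
Step 19: reserve R10 A 7 -> on_hand[A=50 B=20 C=7] avail[A=43 B=20 C=7] open={R10}
Final available[A] = 43

Answer: 43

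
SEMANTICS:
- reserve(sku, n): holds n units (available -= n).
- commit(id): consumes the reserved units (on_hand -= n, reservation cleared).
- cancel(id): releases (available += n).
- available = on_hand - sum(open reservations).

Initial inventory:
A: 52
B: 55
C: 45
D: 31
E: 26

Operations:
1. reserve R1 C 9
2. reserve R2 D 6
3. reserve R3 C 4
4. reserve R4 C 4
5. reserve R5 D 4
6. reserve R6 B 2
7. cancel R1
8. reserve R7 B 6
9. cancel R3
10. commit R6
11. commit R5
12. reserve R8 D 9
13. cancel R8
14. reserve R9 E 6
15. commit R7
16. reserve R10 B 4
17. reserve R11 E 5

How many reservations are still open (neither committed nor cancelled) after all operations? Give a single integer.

Answer: 5

Derivation:
Step 1: reserve R1 C 9 -> on_hand[A=52 B=55 C=45 D=31 E=26] avail[A=52 B=55 C=36 D=31 E=26] open={R1}
Step 2: reserve R2 D 6 -> on_hand[A=52 B=55 C=45 D=31 E=26] avail[A=52 B=55 C=36 D=25 E=26] open={R1,R2}
Step 3: reserve R3 C 4 -> on_hand[A=52 B=55 C=45 D=31 E=26] avail[A=52 B=55 C=32 D=25 E=26] open={R1,R2,R3}
Step 4: reserve R4 C 4 -> on_hand[A=52 B=55 C=45 D=31 E=26] avail[A=52 B=55 C=28 D=25 E=26] open={R1,R2,R3,R4}
Step 5: reserve R5 D 4 -> on_hand[A=52 B=55 C=45 D=31 E=26] avail[A=52 B=55 C=28 D=21 E=26] open={R1,R2,R3,R4,R5}
Step 6: reserve R6 B 2 -> on_hand[A=52 B=55 C=45 D=31 E=26] avail[A=52 B=53 C=28 D=21 E=26] open={R1,R2,R3,R4,R5,R6}
Step 7: cancel R1 -> on_hand[A=52 B=55 C=45 D=31 E=26] avail[A=52 B=53 C=37 D=21 E=26] open={R2,R3,R4,R5,R6}
Step 8: reserve R7 B 6 -> on_hand[A=52 B=55 C=45 D=31 E=26] avail[A=52 B=47 C=37 D=21 E=26] open={R2,R3,R4,R5,R6,R7}
Step 9: cancel R3 -> on_hand[A=52 B=55 C=45 D=31 E=26] avail[A=52 B=47 C=41 D=21 E=26] open={R2,R4,R5,R6,R7}
Step 10: commit R6 -> on_hand[A=52 B=53 C=45 D=31 E=26] avail[A=52 B=47 C=41 D=21 E=26] open={R2,R4,R5,R7}
Step 11: commit R5 -> on_hand[A=52 B=53 C=45 D=27 E=26] avail[A=52 B=47 C=41 D=21 E=26] open={R2,R4,R7}
Step 12: reserve R8 D 9 -> on_hand[A=52 B=53 C=45 D=27 E=26] avail[A=52 B=47 C=41 D=12 E=26] open={R2,R4,R7,R8}
Step 13: cancel R8 -> on_hand[A=52 B=53 C=45 D=27 E=26] avail[A=52 B=47 C=41 D=21 E=26] open={R2,R4,R7}
Step 14: reserve R9 E 6 -> on_hand[A=52 B=53 C=45 D=27 E=26] avail[A=52 B=47 C=41 D=21 E=20] open={R2,R4,R7,R9}
Step 15: commit R7 -> on_hand[A=52 B=47 C=45 D=27 E=26] avail[A=52 B=47 C=41 D=21 E=20] open={R2,R4,R9}
Step 16: reserve R10 B 4 -> on_hand[A=52 B=47 C=45 D=27 E=26] avail[A=52 B=43 C=41 D=21 E=20] open={R10,R2,R4,R9}
Step 17: reserve R11 E 5 -> on_hand[A=52 B=47 C=45 D=27 E=26] avail[A=52 B=43 C=41 D=21 E=15] open={R10,R11,R2,R4,R9}
Open reservations: ['R10', 'R11', 'R2', 'R4', 'R9'] -> 5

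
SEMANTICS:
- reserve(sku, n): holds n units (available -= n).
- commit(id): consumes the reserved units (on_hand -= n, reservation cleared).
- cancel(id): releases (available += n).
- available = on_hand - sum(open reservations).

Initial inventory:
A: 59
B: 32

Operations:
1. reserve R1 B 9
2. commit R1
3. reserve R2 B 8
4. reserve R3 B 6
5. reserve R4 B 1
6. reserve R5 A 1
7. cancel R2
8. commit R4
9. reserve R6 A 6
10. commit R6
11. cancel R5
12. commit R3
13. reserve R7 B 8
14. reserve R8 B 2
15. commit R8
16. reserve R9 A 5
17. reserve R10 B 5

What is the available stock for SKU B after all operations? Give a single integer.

Step 1: reserve R1 B 9 -> on_hand[A=59 B=32] avail[A=59 B=23] open={R1}
Step 2: commit R1 -> on_hand[A=59 B=23] avail[A=59 B=23] open={}
Step 3: reserve R2 B 8 -> on_hand[A=59 B=23] avail[A=59 B=15] open={R2}
Step 4: reserve R3 B 6 -> on_hand[A=59 B=23] avail[A=59 B=9] open={R2,R3}
Step 5: reserve R4 B 1 -> on_hand[A=59 B=23] avail[A=59 B=8] open={R2,R3,R4}
Step 6: reserve R5 A 1 -> on_hand[A=59 B=23] avail[A=58 B=8] open={R2,R3,R4,R5}
Step 7: cancel R2 -> on_hand[A=59 B=23] avail[A=58 B=16] open={R3,R4,R5}
Step 8: commit R4 -> on_hand[A=59 B=22] avail[A=58 B=16] open={R3,R5}
Step 9: reserve R6 A 6 -> on_hand[A=59 B=22] avail[A=52 B=16] open={R3,R5,R6}
Step 10: commit R6 -> on_hand[A=53 B=22] avail[A=52 B=16] open={R3,R5}
Step 11: cancel R5 -> on_hand[A=53 B=22] avail[A=53 B=16] open={R3}
Step 12: commit R3 -> on_hand[A=53 B=16] avail[A=53 B=16] open={}
Step 13: reserve R7 B 8 -> on_hand[A=53 B=16] avail[A=53 B=8] open={R7}
Step 14: reserve R8 B 2 -> on_hand[A=53 B=16] avail[A=53 B=6] open={R7,R8}
Step 15: commit R8 -> on_hand[A=53 B=14] avail[A=53 B=6] open={R7}
Step 16: reserve R9 A 5 -> on_hand[A=53 B=14] avail[A=48 B=6] open={R7,R9}
Step 17: reserve R10 B 5 -> on_hand[A=53 B=14] avail[A=48 B=1] open={R10,R7,R9}
Final available[B] = 1

Answer: 1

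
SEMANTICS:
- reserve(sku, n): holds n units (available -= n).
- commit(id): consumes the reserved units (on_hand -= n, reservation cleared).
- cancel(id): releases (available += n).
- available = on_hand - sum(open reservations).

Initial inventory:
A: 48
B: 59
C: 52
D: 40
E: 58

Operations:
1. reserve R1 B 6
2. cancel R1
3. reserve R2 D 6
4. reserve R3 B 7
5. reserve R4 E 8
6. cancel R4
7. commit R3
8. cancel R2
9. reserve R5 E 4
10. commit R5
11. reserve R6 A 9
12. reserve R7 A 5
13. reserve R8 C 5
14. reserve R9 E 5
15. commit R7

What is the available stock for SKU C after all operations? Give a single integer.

Step 1: reserve R1 B 6 -> on_hand[A=48 B=59 C=52 D=40 E=58] avail[A=48 B=53 C=52 D=40 E=58] open={R1}
Step 2: cancel R1 -> on_hand[A=48 B=59 C=52 D=40 E=58] avail[A=48 B=59 C=52 D=40 E=58] open={}
Step 3: reserve R2 D 6 -> on_hand[A=48 B=59 C=52 D=40 E=58] avail[A=48 B=59 C=52 D=34 E=58] open={R2}
Step 4: reserve R3 B 7 -> on_hand[A=48 B=59 C=52 D=40 E=58] avail[A=48 B=52 C=52 D=34 E=58] open={R2,R3}
Step 5: reserve R4 E 8 -> on_hand[A=48 B=59 C=52 D=40 E=58] avail[A=48 B=52 C=52 D=34 E=50] open={R2,R3,R4}
Step 6: cancel R4 -> on_hand[A=48 B=59 C=52 D=40 E=58] avail[A=48 B=52 C=52 D=34 E=58] open={R2,R3}
Step 7: commit R3 -> on_hand[A=48 B=52 C=52 D=40 E=58] avail[A=48 B=52 C=52 D=34 E=58] open={R2}
Step 8: cancel R2 -> on_hand[A=48 B=52 C=52 D=40 E=58] avail[A=48 B=52 C=52 D=40 E=58] open={}
Step 9: reserve R5 E 4 -> on_hand[A=48 B=52 C=52 D=40 E=58] avail[A=48 B=52 C=52 D=40 E=54] open={R5}
Step 10: commit R5 -> on_hand[A=48 B=52 C=52 D=40 E=54] avail[A=48 B=52 C=52 D=40 E=54] open={}
Step 11: reserve R6 A 9 -> on_hand[A=48 B=52 C=52 D=40 E=54] avail[A=39 B=52 C=52 D=40 E=54] open={R6}
Step 12: reserve R7 A 5 -> on_hand[A=48 B=52 C=52 D=40 E=54] avail[A=34 B=52 C=52 D=40 E=54] open={R6,R7}
Step 13: reserve R8 C 5 -> on_hand[A=48 B=52 C=52 D=40 E=54] avail[A=34 B=52 C=47 D=40 E=54] open={R6,R7,R8}
Step 14: reserve R9 E 5 -> on_hand[A=48 B=52 C=52 D=40 E=54] avail[A=34 B=52 C=47 D=40 E=49] open={R6,R7,R8,R9}
Step 15: commit R7 -> on_hand[A=43 B=52 C=52 D=40 E=54] avail[A=34 B=52 C=47 D=40 E=49] open={R6,R8,R9}
Final available[C] = 47

Answer: 47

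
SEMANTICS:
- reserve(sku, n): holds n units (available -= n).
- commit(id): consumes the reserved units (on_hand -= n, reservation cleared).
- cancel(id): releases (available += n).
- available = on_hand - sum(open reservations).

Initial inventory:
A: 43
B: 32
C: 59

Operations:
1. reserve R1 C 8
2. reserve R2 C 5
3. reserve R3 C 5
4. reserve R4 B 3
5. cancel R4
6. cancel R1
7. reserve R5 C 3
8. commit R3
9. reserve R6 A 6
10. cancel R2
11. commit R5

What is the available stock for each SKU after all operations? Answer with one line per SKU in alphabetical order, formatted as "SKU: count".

Step 1: reserve R1 C 8 -> on_hand[A=43 B=32 C=59] avail[A=43 B=32 C=51] open={R1}
Step 2: reserve R2 C 5 -> on_hand[A=43 B=32 C=59] avail[A=43 B=32 C=46] open={R1,R2}
Step 3: reserve R3 C 5 -> on_hand[A=43 B=32 C=59] avail[A=43 B=32 C=41] open={R1,R2,R3}
Step 4: reserve R4 B 3 -> on_hand[A=43 B=32 C=59] avail[A=43 B=29 C=41] open={R1,R2,R3,R4}
Step 5: cancel R4 -> on_hand[A=43 B=32 C=59] avail[A=43 B=32 C=41] open={R1,R2,R3}
Step 6: cancel R1 -> on_hand[A=43 B=32 C=59] avail[A=43 B=32 C=49] open={R2,R3}
Step 7: reserve R5 C 3 -> on_hand[A=43 B=32 C=59] avail[A=43 B=32 C=46] open={R2,R3,R5}
Step 8: commit R3 -> on_hand[A=43 B=32 C=54] avail[A=43 B=32 C=46] open={R2,R5}
Step 9: reserve R6 A 6 -> on_hand[A=43 B=32 C=54] avail[A=37 B=32 C=46] open={R2,R5,R6}
Step 10: cancel R2 -> on_hand[A=43 B=32 C=54] avail[A=37 B=32 C=51] open={R5,R6}
Step 11: commit R5 -> on_hand[A=43 B=32 C=51] avail[A=37 B=32 C=51] open={R6}

Answer: A: 37
B: 32
C: 51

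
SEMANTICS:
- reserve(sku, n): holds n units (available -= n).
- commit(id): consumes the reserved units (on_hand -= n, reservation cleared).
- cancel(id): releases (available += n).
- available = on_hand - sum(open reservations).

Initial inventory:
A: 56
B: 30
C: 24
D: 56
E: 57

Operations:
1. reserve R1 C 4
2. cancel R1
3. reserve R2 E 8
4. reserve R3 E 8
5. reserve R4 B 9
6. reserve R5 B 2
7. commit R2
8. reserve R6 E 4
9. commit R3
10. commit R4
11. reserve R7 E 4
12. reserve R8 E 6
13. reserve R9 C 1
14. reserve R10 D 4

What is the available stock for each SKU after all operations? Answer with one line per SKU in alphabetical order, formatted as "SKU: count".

Answer: A: 56
B: 19
C: 23
D: 52
E: 27

Derivation:
Step 1: reserve R1 C 4 -> on_hand[A=56 B=30 C=24 D=56 E=57] avail[A=56 B=30 C=20 D=56 E=57] open={R1}
Step 2: cancel R1 -> on_hand[A=56 B=30 C=24 D=56 E=57] avail[A=56 B=30 C=24 D=56 E=57] open={}
Step 3: reserve R2 E 8 -> on_hand[A=56 B=30 C=24 D=56 E=57] avail[A=56 B=30 C=24 D=56 E=49] open={R2}
Step 4: reserve R3 E 8 -> on_hand[A=56 B=30 C=24 D=56 E=57] avail[A=56 B=30 C=24 D=56 E=41] open={R2,R3}
Step 5: reserve R4 B 9 -> on_hand[A=56 B=30 C=24 D=56 E=57] avail[A=56 B=21 C=24 D=56 E=41] open={R2,R3,R4}
Step 6: reserve R5 B 2 -> on_hand[A=56 B=30 C=24 D=56 E=57] avail[A=56 B=19 C=24 D=56 E=41] open={R2,R3,R4,R5}
Step 7: commit R2 -> on_hand[A=56 B=30 C=24 D=56 E=49] avail[A=56 B=19 C=24 D=56 E=41] open={R3,R4,R5}
Step 8: reserve R6 E 4 -> on_hand[A=56 B=30 C=24 D=56 E=49] avail[A=56 B=19 C=24 D=56 E=37] open={R3,R4,R5,R6}
Step 9: commit R3 -> on_hand[A=56 B=30 C=24 D=56 E=41] avail[A=56 B=19 C=24 D=56 E=37] open={R4,R5,R6}
Step 10: commit R4 -> on_hand[A=56 B=21 C=24 D=56 E=41] avail[A=56 B=19 C=24 D=56 E=37] open={R5,R6}
Step 11: reserve R7 E 4 -> on_hand[A=56 B=21 C=24 D=56 E=41] avail[A=56 B=19 C=24 D=56 E=33] open={R5,R6,R7}
Step 12: reserve R8 E 6 -> on_hand[A=56 B=21 C=24 D=56 E=41] avail[A=56 B=19 C=24 D=56 E=27] open={R5,R6,R7,R8}
Step 13: reserve R9 C 1 -> on_hand[A=56 B=21 C=24 D=56 E=41] avail[A=56 B=19 C=23 D=56 E=27] open={R5,R6,R7,R8,R9}
Step 14: reserve R10 D 4 -> on_hand[A=56 B=21 C=24 D=56 E=41] avail[A=56 B=19 C=23 D=52 E=27] open={R10,R5,R6,R7,R8,R9}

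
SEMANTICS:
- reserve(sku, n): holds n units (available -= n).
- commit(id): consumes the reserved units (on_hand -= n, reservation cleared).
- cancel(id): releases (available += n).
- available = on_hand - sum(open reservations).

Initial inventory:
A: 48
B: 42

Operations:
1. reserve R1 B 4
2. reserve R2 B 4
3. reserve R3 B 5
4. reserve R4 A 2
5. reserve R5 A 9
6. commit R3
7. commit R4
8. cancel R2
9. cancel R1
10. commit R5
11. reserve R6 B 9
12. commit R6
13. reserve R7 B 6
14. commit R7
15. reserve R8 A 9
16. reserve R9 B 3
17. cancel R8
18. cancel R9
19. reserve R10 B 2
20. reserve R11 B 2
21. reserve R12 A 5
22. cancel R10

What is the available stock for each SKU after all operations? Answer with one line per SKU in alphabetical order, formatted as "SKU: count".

Answer: A: 32
B: 20

Derivation:
Step 1: reserve R1 B 4 -> on_hand[A=48 B=42] avail[A=48 B=38] open={R1}
Step 2: reserve R2 B 4 -> on_hand[A=48 B=42] avail[A=48 B=34] open={R1,R2}
Step 3: reserve R3 B 5 -> on_hand[A=48 B=42] avail[A=48 B=29] open={R1,R2,R3}
Step 4: reserve R4 A 2 -> on_hand[A=48 B=42] avail[A=46 B=29] open={R1,R2,R3,R4}
Step 5: reserve R5 A 9 -> on_hand[A=48 B=42] avail[A=37 B=29] open={R1,R2,R3,R4,R5}
Step 6: commit R3 -> on_hand[A=48 B=37] avail[A=37 B=29] open={R1,R2,R4,R5}
Step 7: commit R4 -> on_hand[A=46 B=37] avail[A=37 B=29] open={R1,R2,R5}
Step 8: cancel R2 -> on_hand[A=46 B=37] avail[A=37 B=33] open={R1,R5}
Step 9: cancel R1 -> on_hand[A=46 B=37] avail[A=37 B=37] open={R5}
Step 10: commit R5 -> on_hand[A=37 B=37] avail[A=37 B=37] open={}
Step 11: reserve R6 B 9 -> on_hand[A=37 B=37] avail[A=37 B=28] open={R6}
Step 12: commit R6 -> on_hand[A=37 B=28] avail[A=37 B=28] open={}
Step 13: reserve R7 B 6 -> on_hand[A=37 B=28] avail[A=37 B=22] open={R7}
Step 14: commit R7 -> on_hand[A=37 B=22] avail[A=37 B=22] open={}
Step 15: reserve R8 A 9 -> on_hand[A=37 B=22] avail[A=28 B=22] open={R8}
Step 16: reserve R9 B 3 -> on_hand[A=37 B=22] avail[A=28 B=19] open={R8,R9}
Step 17: cancel R8 -> on_hand[A=37 B=22] avail[A=37 B=19] open={R9}
Step 18: cancel R9 -> on_hand[A=37 B=22] avail[A=37 B=22] open={}
Step 19: reserve R10 B 2 -> on_hand[A=37 B=22] avail[A=37 B=20] open={R10}
Step 20: reserve R11 B 2 -> on_hand[A=37 B=22] avail[A=37 B=18] open={R10,R11}
Step 21: reserve R12 A 5 -> on_hand[A=37 B=22] avail[A=32 B=18] open={R10,R11,R12}
Step 22: cancel R10 -> on_hand[A=37 B=22] avail[A=32 B=20] open={R11,R12}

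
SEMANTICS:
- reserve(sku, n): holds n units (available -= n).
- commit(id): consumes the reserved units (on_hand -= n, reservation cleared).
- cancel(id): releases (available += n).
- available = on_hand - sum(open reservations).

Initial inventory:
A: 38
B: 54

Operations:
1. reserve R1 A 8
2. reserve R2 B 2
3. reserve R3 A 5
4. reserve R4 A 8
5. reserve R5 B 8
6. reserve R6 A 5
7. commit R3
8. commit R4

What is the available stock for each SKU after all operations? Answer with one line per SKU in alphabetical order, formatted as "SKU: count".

Step 1: reserve R1 A 8 -> on_hand[A=38 B=54] avail[A=30 B=54] open={R1}
Step 2: reserve R2 B 2 -> on_hand[A=38 B=54] avail[A=30 B=52] open={R1,R2}
Step 3: reserve R3 A 5 -> on_hand[A=38 B=54] avail[A=25 B=52] open={R1,R2,R3}
Step 4: reserve R4 A 8 -> on_hand[A=38 B=54] avail[A=17 B=52] open={R1,R2,R3,R4}
Step 5: reserve R5 B 8 -> on_hand[A=38 B=54] avail[A=17 B=44] open={R1,R2,R3,R4,R5}
Step 6: reserve R6 A 5 -> on_hand[A=38 B=54] avail[A=12 B=44] open={R1,R2,R3,R4,R5,R6}
Step 7: commit R3 -> on_hand[A=33 B=54] avail[A=12 B=44] open={R1,R2,R4,R5,R6}
Step 8: commit R4 -> on_hand[A=25 B=54] avail[A=12 B=44] open={R1,R2,R5,R6}

Answer: A: 12
B: 44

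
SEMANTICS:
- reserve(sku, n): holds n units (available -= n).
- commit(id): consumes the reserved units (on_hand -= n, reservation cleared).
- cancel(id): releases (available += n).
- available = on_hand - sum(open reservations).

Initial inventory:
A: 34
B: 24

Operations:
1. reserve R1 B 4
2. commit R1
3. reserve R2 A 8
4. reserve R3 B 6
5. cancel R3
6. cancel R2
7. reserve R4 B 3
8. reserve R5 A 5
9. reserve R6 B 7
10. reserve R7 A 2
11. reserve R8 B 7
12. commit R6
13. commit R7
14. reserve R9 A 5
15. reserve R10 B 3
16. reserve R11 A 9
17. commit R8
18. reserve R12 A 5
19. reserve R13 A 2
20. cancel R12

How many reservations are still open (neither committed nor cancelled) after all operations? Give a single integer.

Answer: 6

Derivation:
Step 1: reserve R1 B 4 -> on_hand[A=34 B=24] avail[A=34 B=20] open={R1}
Step 2: commit R1 -> on_hand[A=34 B=20] avail[A=34 B=20] open={}
Step 3: reserve R2 A 8 -> on_hand[A=34 B=20] avail[A=26 B=20] open={R2}
Step 4: reserve R3 B 6 -> on_hand[A=34 B=20] avail[A=26 B=14] open={R2,R3}
Step 5: cancel R3 -> on_hand[A=34 B=20] avail[A=26 B=20] open={R2}
Step 6: cancel R2 -> on_hand[A=34 B=20] avail[A=34 B=20] open={}
Step 7: reserve R4 B 3 -> on_hand[A=34 B=20] avail[A=34 B=17] open={R4}
Step 8: reserve R5 A 5 -> on_hand[A=34 B=20] avail[A=29 B=17] open={R4,R5}
Step 9: reserve R6 B 7 -> on_hand[A=34 B=20] avail[A=29 B=10] open={R4,R5,R6}
Step 10: reserve R7 A 2 -> on_hand[A=34 B=20] avail[A=27 B=10] open={R4,R5,R6,R7}
Step 11: reserve R8 B 7 -> on_hand[A=34 B=20] avail[A=27 B=3] open={R4,R5,R6,R7,R8}
Step 12: commit R6 -> on_hand[A=34 B=13] avail[A=27 B=3] open={R4,R5,R7,R8}
Step 13: commit R7 -> on_hand[A=32 B=13] avail[A=27 B=3] open={R4,R5,R8}
Step 14: reserve R9 A 5 -> on_hand[A=32 B=13] avail[A=22 B=3] open={R4,R5,R8,R9}
Step 15: reserve R10 B 3 -> on_hand[A=32 B=13] avail[A=22 B=0] open={R10,R4,R5,R8,R9}
Step 16: reserve R11 A 9 -> on_hand[A=32 B=13] avail[A=13 B=0] open={R10,R11,R4,R5,R8,R9}
Step 17: commit R8 -> on_hand[A=32 B=6] avail[A=13 B=0] open={R10,R11,R4,R5,R9}
Step 18: reserve R12 A 5 -> on_hand[A=32 B=6] avail[A=8 B=0] open={R10,R11,R12,R4,R5,R9}
Step 19: reserve R13 A 2 -> on_hand[A=32 B=6] avail[A=6 B=0] open={R10,R11,R12,R13,R4,R5,R9}
Step 20: cancel R12 -> on_hand[A=32 B=6] avail[A=11 B=0] open={R10,R11,R13,R4,R5,R9}
Open reservations: ['R10', 'R11', 'R13', 'R4', 'R5', 'R9'] -> 6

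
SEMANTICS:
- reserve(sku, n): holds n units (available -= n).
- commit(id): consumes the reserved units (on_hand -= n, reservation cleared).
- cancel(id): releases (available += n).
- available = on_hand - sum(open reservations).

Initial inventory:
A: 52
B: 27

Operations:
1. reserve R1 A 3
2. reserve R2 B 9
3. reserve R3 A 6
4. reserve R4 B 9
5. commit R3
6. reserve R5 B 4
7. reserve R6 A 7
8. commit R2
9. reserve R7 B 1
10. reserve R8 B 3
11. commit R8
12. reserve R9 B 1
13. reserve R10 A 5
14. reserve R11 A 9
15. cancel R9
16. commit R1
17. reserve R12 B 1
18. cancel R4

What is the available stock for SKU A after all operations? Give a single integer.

Answer: 22

Derivation:
Step 1: reserve R1 A 3 -> on_hand[A=52 B=27] avail[A=49 B=27] open={R1}
Step 2: reserve R2 B 9 -> on_hand[A=52 B=27] avail[A=49 B=18] open={R1,R2}
Step 3: reserve R3 A 6 -> on_hand[A=52 B=27] avail[A=43 B=18] open={R1,R2,R3}
Step 4: reserve R4 B 9 -> on_hand[A=52 B=27] avail[A=43 B=9] open={R1,R2,R3,R4}
Step 5: commit R3 -> on_hand[A=46 B=27] avail[A=43 B=9] open={R1,R2,R4}
Step 6: reserve R5 B 4 -> on_hand[A=46 B=27] avail[A=43 B=5] open={R1,R2,R4,R5}
Step 7: reserve R6 A 7 -> on_hand[A=46 B=27] avail[A=36 B=5] open={R1,R2,R4,R5,R6}
Step 8: commit R2 -> on_hand[A=46 B=18] avail[A=36 B=5] open={R1,R4,R5,R6}
Step 9: reserve R7 B 1 -> on_hand[A=46 B=18] avail[A=36 B=4] open={R1,R4,R5,R6,R7}
Step 10: reserve R8 B 3 -> on_hand[A=46 B=18] avail[A=36 B=1] open={R1,R4,R5,R6,R7,R8}
Step 11: commit R8 -> on_hand[A=46 B=15] avail[A=36 B=1] open={R1,R4,R5,R6,R7}
Step 12: reserve R9 B 1 -> on_hand[A=46 B=15] avail[A=36 B=0] open={R1,R4,R5,R6,R7,R9}
Step 13: reserve R10 A 5 -> on_hand[A=46 B=15] avail[A=31 B=0] open={R1,R10,R4,R5,R6,R7,R9}
Step 14: reserve R11 A 9 -> on_hand[A=46 B=15] avail[A=22 B=0] open={R1,R10,R11,R4,R5,R6,R7,R9}
Step 15: cancel R9 -> on_hand[A=46 B=15] avail[A=22 B=1] open={R1,R10,R11,R4,R5,R6,R7}
Step 16: commit R1 -> on_hand[A=43 B=15] avail[A=22 B=1] open={R10,R11,R4,R5,R6,R7}
Step 17: reserve R12 B 1 -> on_hand[A=43 B=15] avail[A=22 B=0] open={R10,R11,R12,R4,R5,R6,R7}
Step 18: cancel R4 -> on_hand[A=43 B=15] avail[A=22 B=9] open={R10,R11,R12,R5,R6,R7}
Final available[A] = 22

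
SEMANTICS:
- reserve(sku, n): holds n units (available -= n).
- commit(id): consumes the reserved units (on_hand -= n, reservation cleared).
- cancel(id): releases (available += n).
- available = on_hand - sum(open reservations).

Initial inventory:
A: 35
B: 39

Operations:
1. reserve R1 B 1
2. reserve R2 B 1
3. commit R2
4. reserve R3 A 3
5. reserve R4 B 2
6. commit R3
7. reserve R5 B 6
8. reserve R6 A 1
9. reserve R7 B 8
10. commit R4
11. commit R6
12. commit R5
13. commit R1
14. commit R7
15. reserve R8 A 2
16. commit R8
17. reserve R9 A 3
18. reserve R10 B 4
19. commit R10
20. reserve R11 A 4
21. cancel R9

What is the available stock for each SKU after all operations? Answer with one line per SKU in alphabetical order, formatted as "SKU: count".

Step 1: reserve R1 B 1 -> on_hand[A=35 B=39] avail[A=35 B=38] open={R1}
Step 2: reserve R2 B 1 -> on_hand[A=35 B=39] avail[A=35 B=37] open={R1,R2}
Step 3: commit R2 -> on_hand[A=35 B=38] avail[A=35 B=37] open={R1}
Step 4: reserve R3 A 3 -> on_hand[A=35 B=38] avail[A=32 B=37] open={R1,R3}
Step 5: reserve R4 B 2 -> on_hand[A=35 B=38] avail[A=32 B=35] open={R1,R3,R4}
Step 6: commit R3 -> on_hand[A=32 B=38] avail[A=32 B=35] open={R1,R4}
Step 7: reserve R5 B 6 -> on_hand[A=32 B=38] avail[A=32 B=29] open={R1,R4,R5}
Step 8: reserve R6 A 1 -> on_hand[A=32 B=38] avail[A=31 B=29] open={R1,R4,R5,R6}
Step 9: reserve R7 B 8 -> on_hand[A=32 B=38] avail[A=31 B=21] open={R1,R4,R5,R6,R7}
Step 10: commit R4 -> on_hand[A=32 B=36] avail[A=31 B=21] open={R1,R5,R6,R7}
Step 11: commit R6 -> on_hand[A=31 B=36] avail[A=31 B=21] open={R1,R5,R7}
Step 12: commit R5 -> on_hand[A=31 B=30] avail[A=31 B=21] open={R1,R7}
Step 13: commit R1 -> on_hand[A=31 B=29] avail[A=31 B=21] open={R7}
Step 14: commit R7 -> on_hand[A=31 B=21] avail[A=31 B=21] open={}
Step 15: reserve R8 A 2 -> on_hand[A=31 B=21] avail[A=29 B=21] open={R8}
Step 16: commit R8 -> on_hand[A=29 B=21] avail[A=29 B=21] open={}
Step 17: reserve R9 A 3 -> on_hand[A=29 B=21] avail[A=26 B=21] open={R9}
Step 18: reserve R10 B 4 -> on_hand[A=29 B=21] avail[A=26 B=17] open={R10,R9}
Step 19: commit R10 -> on_hand[A=29 B=17] avail[A=26 B=17] open={R9}
Step 20: reserve R11 A 4 -> on_hand[A=29 B=17] avail[A=22 B=17] open={R11,R9}
Step 21: cancel R9 -> on_hand[A=29 B=17] avail[A=25 B=17] open={R11}

Answer: A: 25
B: 17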